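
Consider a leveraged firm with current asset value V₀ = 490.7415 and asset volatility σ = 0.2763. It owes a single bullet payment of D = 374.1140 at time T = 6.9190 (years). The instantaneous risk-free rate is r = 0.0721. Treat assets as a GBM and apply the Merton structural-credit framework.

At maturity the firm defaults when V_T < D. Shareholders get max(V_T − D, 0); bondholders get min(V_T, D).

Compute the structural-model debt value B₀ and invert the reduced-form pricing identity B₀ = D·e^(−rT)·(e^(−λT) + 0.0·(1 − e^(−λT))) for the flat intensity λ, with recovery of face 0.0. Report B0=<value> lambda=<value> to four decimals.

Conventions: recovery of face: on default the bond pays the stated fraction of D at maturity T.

B0=209.9028 lambda=0.0114

Apply the equity-as-call identities (strike 374.1140, horizon 6.9190 years):
d₁ = [ln(V₀/D) + (r + σ²/2)T] / (σ√T)
   = [ln(490.7415/374.1140) + (0.0721 + 0.5·0.2763²)·6.9190] / (0.2763·√6.9190)
   = [0.271357 + 0.762964] / 0.726779 = 1.423157
d₂ = d₁ − σ√T = 1.423157 − 0.726779 = 0.696378
N(d₁) = 0.922655,  N(d₂) = 0.756904,  e^(−rT) = 0.607223
E₀ = V₀·N(d₁) − D·e^(−rT)·N(d₂)
   = 490.7415·0.922655 − 374.1140·0.607223·0.756904 = 280.838746
B₀ = V₀ − E₀ = 490.7415 − 280.838746 = 209.902754
e^(−λT) = (B₀·e^(rT)/D − 0)/(1 − 0) = (209.9028·1.646843/374.1140 − 0)/1 = 0.92398809
λ = −ln(0.92398809)/6.9190 = 0.011426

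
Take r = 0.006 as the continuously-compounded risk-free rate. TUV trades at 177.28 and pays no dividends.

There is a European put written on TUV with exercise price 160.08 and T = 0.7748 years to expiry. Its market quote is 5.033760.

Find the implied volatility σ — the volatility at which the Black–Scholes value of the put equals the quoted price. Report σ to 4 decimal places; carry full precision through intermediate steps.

At σ = 0.2021 the Black–Scholes value reproduces the quote:
σ√T = 0.2021·√0.7748 = 0.177894
d₁ = (ln(S/K) + (r+σ²/2)T) / (σ√T) = (ln(177.28/160.08) + (0.006+0.2021²/2)·0.7748) / 0.177894 = (0.102057 + 0.020472) / 0.177894 = 0.688774
d₂ = d₁ − σ√T = 0.688774 − 0.177894 = 0.510880
e^{−rT} = 0.995362
N(−d₁) = 0.245483,  N(−d₂) = 0.304718
V = K·e^{−rT}·N(−d₂) − S·N(−d₁) = 48.552965 − 43.519205 = 5.033760 (matching the quote); vega is positive throughout, so no other σ reproduces this price

sigma = 0.2021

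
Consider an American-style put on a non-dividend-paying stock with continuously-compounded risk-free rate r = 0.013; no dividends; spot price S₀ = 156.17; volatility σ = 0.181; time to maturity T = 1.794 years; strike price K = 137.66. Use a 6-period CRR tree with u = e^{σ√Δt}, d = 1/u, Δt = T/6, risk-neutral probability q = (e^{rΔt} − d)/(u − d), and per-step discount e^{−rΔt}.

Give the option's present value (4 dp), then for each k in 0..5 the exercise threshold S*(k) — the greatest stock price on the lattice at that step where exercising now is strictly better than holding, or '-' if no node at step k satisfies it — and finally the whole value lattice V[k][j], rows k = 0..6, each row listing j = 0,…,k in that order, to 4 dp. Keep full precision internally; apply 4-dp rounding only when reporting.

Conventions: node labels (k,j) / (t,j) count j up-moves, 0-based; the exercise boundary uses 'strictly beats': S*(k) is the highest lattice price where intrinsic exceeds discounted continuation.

price = 6.3008
boundary = - - - - 105.1151 116.0508
tree:
6.3008
9.9860 2.5895
15.3915 4.5482 0.6110
22.9000 7.8499 1.2144 0.0000
32.5449 13.2373 2.4138 0.0000 0.0000
42.4502 21.6092 4.7976 0.0000 0.0000 0.0000
51.4220 32.5449 9.5358 0.0000 0.0000 0.0000 0.0000

Δt=0.29900, u=1.10404, d=0.90577, q=0.49492, disc=e^(-rΔt)=0.99612
k=6 terminal: V=max(K-S,0) → 51.4220 32.5449 9.5358 0.0000 0.0000 0.0000 0.0000
k=5: j=0 S=95.2098 intr=42.4502 cont=41.9161 V=42.4502[EX]; j=1 S=116.0508 intr=21.6092 cont=21.0752 V=21.6092[EX]; j=2 S=141.4537 intr=0.0000 cont=4.7976 V=4.7976[hold]; j=3 S=172.4173 intr=0.0000 cont=0.0000 V=0.0000[hold]; j=4 S=210.1586 intr=0.0000 cont=0.0000 V=0.0000[hold]; j=5 S=256.1613 intr=0.0000 cont=0.0000 V=0.0000[hold]  S*(5)=116.0508
k=4: j=0 S=105.1151 intr=32.5449 cont=32.0109 V=32.5449[EX]; j=1 S=128.1242 intr=9.5358 cont=13.2373 V=13.2373[hold]; j=2 S=156.1700 intr=0.0000 cont=2.4138 V=2.4138[hold]; j=3 S=190.3549 intr=0.0000 cont=0.0000 V=0.0000[hold]; j=4 S=232.0226 intr=0.0000 cont=0.0000 V=0.0000[hold]  S*(4)=105.1151
k=3: j=0 S=116.0508 intr=21.6092 cont=22.9000 V=22.9000[hold]; j=1 S=141.4537 intr=0.0000 cont=7.8499 V=7.8499[hold]; j=2 S=172.4173 intr=0.0000 cont=1.2144 V=1.2144[hold]; j=3 S=210.1586 intr=0.0000 cont=0.0000 V=0.0000[hold]  S*(3)=-
k=2: j=0 S=128.1242 intr=9.5358 cont=15.3915 V=15.3915[hold]; j=1 S=156.1700 intr=0.0000 cont=4.5482 V=4.5482[hold]; j=2 S=190.3549 intr=0.0000 cont=0.6110 V=0.6110[hold]  S*(2)=-
k=1: j=0 S=141.4537 intr=0.0000 cont=9.9860 V=9.9860[hold]; j=1 S=172.4173 intr=0.0000 cont=2.5895 V=2.5895[hold]  S*(1)=-
k=0: j=0 S=156.1700 intr=0.0000 cont=6.3008 V=6.3008[hold]  S*(0)=-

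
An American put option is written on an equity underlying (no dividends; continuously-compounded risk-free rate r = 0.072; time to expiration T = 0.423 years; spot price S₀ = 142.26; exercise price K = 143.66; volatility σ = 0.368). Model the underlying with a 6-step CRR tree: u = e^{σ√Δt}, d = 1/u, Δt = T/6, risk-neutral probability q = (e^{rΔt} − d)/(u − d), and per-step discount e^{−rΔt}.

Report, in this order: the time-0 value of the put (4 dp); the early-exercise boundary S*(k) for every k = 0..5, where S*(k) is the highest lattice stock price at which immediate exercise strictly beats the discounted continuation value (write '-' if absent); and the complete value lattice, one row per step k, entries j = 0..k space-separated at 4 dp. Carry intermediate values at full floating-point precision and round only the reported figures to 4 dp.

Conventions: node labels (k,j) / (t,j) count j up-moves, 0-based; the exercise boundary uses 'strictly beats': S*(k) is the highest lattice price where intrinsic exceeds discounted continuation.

params: Δt=0.07050 u=1.10264 d=0.90691 q=0.50159 e^(-rΔt)=0.99494
t_6 payoffs: 64.5063 47.4231 26.6529 1.4000 0.0000 0.0000 0.0000
t_5: node(5,0) S=87.2784 payoff=56.3816 vs cont=55.6543 → 56.3816 [stop]  node(5,1) S=106.1151 payoff=37.5449 vs cont=36.8176 → 37.5449 [stop]  node(5,2) S=129.0172 payoff=14.6428 vs cont=13.9154 → 14.6428 [stop]  node(5,3) S=156.8621 payoff=0.0000 vs cont=0.6942 → 0.6942 [wait]  node(5,4) S=190.7166 payoff=0.0000 vs cont=0.0000 → 0.0000 [wait]  node(5,5) S=231.8777 payoff=0.0000 vs cont=0.0000 → 0.0000 [wait]  ⇒ S*(5)=129.0172
t_4: node(4,0) S=96.2369 payoff=47.4231 vs cont=46.6957 → 47.4231 [stop]  node(4,1) S=117.0071 payoff=26.6529 vs cont=25.9255 → 26.6529 [stop]  node(4,2) S=142.2600 payoff=1.4000 vs cont=7.6076 → 7.6076 [wait]  node(4,3) S=172.9630 payoff=0.0000 vs cont=0.3443 → 0.3443 [wait]  node(4,4) S=210.2925 payoff=0.0000 vs cont=0.0000 → 0.0000 [wait]  ⇒ S*(4)=117.0071
t_3: node(3,0) S=106.1151 payoff=37.5449 vs cont=36.8176 → 37.5449 [stop]  node(3,1) S=129.0172 payoff=14.6428 vs cont=17.0134 → 17.0134 [wait]  node(3,2) S=156.8621 payoff=0.0000 vs cont=3.9443 → 3.9443 [wait]  node(3,3) S=190.7166 payoff=0.0000 vs cont=0.1707 → 0.1707 [wait]  ⇒ S*(3)=106.1151
t_2: node(2,0) S=117.0071 payoff=26.6529 vs cont=27.1085 → 27.1085 [wait]  node(2,1) S=142.2600 payoff=1.4000 vs cont=10.4051 → 10.4051 [wait]  node(2,2) S=172.9630 payoff=0.0000 vs cont=2.0411 → 2.0411 [wait]  ⇒ S*(2)=-
t_1: node(1,0) S=129.0172 payoff=14.6428 vs cont=18.6354 → 18.6354 [wait]  node(1,1) S=156.8621 payoff=0.0000 vs cont=6.1784 → 6.1784 [wait]  ⇒ S*(1)=-
t_0: node(0,0) S=142.2600 payoff=1.4000 vs cont=12.3243 → 12.3243 [wait]  ⇒ S*(0)=-

price = 12.3243
boundary = - - - 106.1151 117.0071 129.0172
tree:
12.3243
18.6354 6.1784
27.1085 10.4051 2.0411
37.5449 17.0134 3.9443 0.1707
47.4231 26.6529 7.6076 0.3443 0.0000
56.3816 37.5449 14.6428 0.6942 0.0000 0.0000
64.5063 47.4231 26.6529 1.4000 0.0000 0.0000 0.0000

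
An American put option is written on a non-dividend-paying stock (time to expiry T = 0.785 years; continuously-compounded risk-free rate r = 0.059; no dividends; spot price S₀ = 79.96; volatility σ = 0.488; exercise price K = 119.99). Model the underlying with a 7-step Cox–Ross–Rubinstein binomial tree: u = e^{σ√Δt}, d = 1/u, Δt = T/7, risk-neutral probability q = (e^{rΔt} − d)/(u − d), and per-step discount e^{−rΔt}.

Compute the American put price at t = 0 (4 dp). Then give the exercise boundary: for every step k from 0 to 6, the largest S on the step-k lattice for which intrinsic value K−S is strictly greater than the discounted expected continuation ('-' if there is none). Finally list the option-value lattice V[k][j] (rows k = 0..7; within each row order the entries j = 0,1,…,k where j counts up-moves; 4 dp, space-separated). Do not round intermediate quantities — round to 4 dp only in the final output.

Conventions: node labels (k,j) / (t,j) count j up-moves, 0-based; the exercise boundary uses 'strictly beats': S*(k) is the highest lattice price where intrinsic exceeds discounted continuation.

Δt=0.11214  u=1.17753  d=0.84923  q=0.47946  discount=0.99341
step 7 (expiry): payoffs max(K−S,0) = 94.5179 84.6708 71.0172 52.0852 25.8346 0.0000 0.0000 0.0000
step 6: (k=6,j=0): S=29.9942, K−S=89.9958, hold=89.2045 ⇒ V=89.9958 exercise | (k=6,j=1): S=41.5894, K−S=78.4006, hold=77.6093 ⇒ V=78.4006 exercise | (k=6,j=2): S=57.6671, K−S=62.3229, hold=61.5317 ⇒ V=62.3229 exercise | (k=6,j=3): S=79.9600, K−S=40.0300, hold=39.2387 ⇒ V=40.0300 exercise | (k=6,j=4): S=110.8709, K−S=9.1191, hold=13.3594 ⇒ V=13.3594 continue | (k=6,j=5): S=153.7314, K−S=0.0000, hold=0.0000 ⇒ V=0.0000 continue | (k=6,j=6): S=213.1609, K−S=0.0000, hold=0.0000 ⇒ V=0.0000 continue  boundary S*=79.9600
step 5: (k=5,j=0): S=35.3192, K−S=84.6708, hold=83.8796 ⇒ V=84.6708 exercise | (k=5,j=1): S=48.9728, K−S=71.0172, hold=70.2259 ⇒ V=71.0172 exercise | (k=5,j=2): S=67.9048, K−S=52.0852, hold=51.2939 ⇒ V=52.0852 exercise | (k=5,j=3): S=94.1554, K−S=25.8346, hold=27.0629 ⇒ V=27.0629 continue | (k=5,j=4): S=130.5540, K−S=0.0000, hold=6.9083 ⇒ V=6.9083 continue | (k=5,j=5): S=181.0236, K−S=0.0000, hold=0.0000 ⇒ V=0.0000 continue  boundary S*=67.9048
step 4: (k=4,j=0): S=41.5894, K−S=78.4006, hold=77.6093 ⇒ V=78.4006 exercise | (k=4,j=1): S=57.6671, K−S=62.3229, hold=61.5317 ⇒ V=62.3229 exercise | (k=4,j=2): S=79.9600, K−S=40.0300, hold=39.8238 ⇒ V=40.0300 exercise | (k=4,j=3): S=110.8709, K−S=9.1191, hold=17.2849 ⇒ V=17.2849 continue | (k=4,j=4): S=153.7314, K−S=0.0000, hold=3.5723 ⇒ V=3.5723 continue  boundary S*=79.9600
step 3: (k=3,j=0): S=48.9728, K−S=71.0172, hold=70.2259 ⇒ V=71.0172 exercise | (k=3,j=1): S=67.9048, K−S=52.0852, hold=51.2939 ⇒ V=52.0852 exercise | (k=3,j=2): S=94.1554, K−S=25.8346, hold=28.9327 ⇒ V=28.9327 continue | (k=3,j=3): S=130.5540, K−S=0.0000, hold=10.6397 ⇒ V=10.6397 continue  boundary S*=67.9048
step 2: (k=2,j=0): S=57.6671, K−S=62.3229, hold=61.5317 ⇒ V=62.3229 exercise | (k=2,j=1): S=79.9600, K−S=40.0300, hold=40.7143 ⇒ V=40.7143 continue | (k=2,j=2): S=110.8709, K−S=9.1191, hold=20.0290 ⇒ V=20.0290 continue  boundary S*=57.6671
step 1: (k=1,j=0): S=67.9048, K−S=52.0852, hold=51.6199 ⇒ V=52.0852 exercise | (k=1,j=1): S=94.1554, K−S=25.8346, hold=30.5935 ⇒ V=30.5935 continue  boundary S*=67.9048
step 0: (k=0,j=0): S=79.9600, K−S=40.0300, hold=41.5054 ⇒ V=41.5054 continue  boundary S*=-

price = 41.5054
boundary = - 67.9048 57.6671 67.9048 79.9600 67.9048 79.9600
tree:
41.5054
52.0852 30.5935
62.3229 40.7143 20.0290
71.0172 52.0852 28.9327 10.6397
78.4006 62.3229 40.0300 17.2849 3.5723
84.6708 71.0172 52.0852 27.0629 6.9083 0.0000
89.9958 78.4006 62.3229 40.0300 13.3594 0.0000 0.0000
94.5179 84.6708 71.0172 52.0852 25.8346 0.0000 0.0000 0.0000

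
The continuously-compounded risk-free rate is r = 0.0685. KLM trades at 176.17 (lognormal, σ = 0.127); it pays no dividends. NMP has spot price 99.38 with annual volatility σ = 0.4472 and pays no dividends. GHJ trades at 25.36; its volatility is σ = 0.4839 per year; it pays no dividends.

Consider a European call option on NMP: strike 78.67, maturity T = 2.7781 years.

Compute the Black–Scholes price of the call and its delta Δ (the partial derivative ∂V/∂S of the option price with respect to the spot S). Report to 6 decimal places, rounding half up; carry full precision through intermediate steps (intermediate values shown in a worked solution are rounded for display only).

price = 44.590064
Δ = 0.826779

σ√T = 0.4472·√2.7781 = 0.745377
d₁ = (ln(S/K) + (r+σ²/2)T) / (σ√T) = (ln(99.38/78.67) + (0.0685+0.4472²/2)·2.7781) / 0.745377 = (0.233689 + 0.468093) / 0.745377 = 0.941513
d₂ = d₁ − σ√T = 0.941513 − 0.745377 = 0.196137
e^{−rT} = 0.826711
N(d₁) = 0.826779,  N(d₂) = 0.577748
Call price V = S·N(d₁) − K·e^{−rT}·N(d₂) = 82.165304 − 37.575239 = 44.590064
Δ = N(d₁) = 0.826779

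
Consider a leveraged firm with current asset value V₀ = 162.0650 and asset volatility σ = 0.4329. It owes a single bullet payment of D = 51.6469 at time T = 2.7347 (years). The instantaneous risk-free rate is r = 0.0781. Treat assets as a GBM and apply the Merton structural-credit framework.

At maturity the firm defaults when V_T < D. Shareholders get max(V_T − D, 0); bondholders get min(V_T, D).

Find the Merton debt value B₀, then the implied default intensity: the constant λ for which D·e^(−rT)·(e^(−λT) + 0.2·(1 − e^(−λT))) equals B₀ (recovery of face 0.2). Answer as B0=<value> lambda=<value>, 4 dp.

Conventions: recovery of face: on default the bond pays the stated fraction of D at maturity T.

B0=41.0885 lambda=0.0069

Work the structural quantities from V₀ = 162.0650 against face 51.6469:
d₁ = [ln(V₀/D) + (r + σ²/2)T] / (σ√T)
   = [ln(162.0650/51.6469) + (0.0781 + 0.5·0.4329²)·2.7347] / (0.4329·√2.7347)
   = [1.143567 + 0.469825] / 0.715884 = 2.253707
d₂ = d₁ − σ√T = 2.253707 − 0.715884 = 1.537824
N(d₁) = 0.987893,  N(d₂) = 0.937954,  e^(−rT) = 0.807687
E₀ = V₀·N(d₁) − D·e^(−rT)·N(d₂)
   = 162.0650·0.987893 − 51.6469·0.807687·0.937954 = 120.976492
B₀ = V₀ − E₀ = 162.0650 − 120.976492 = 41.088508
e^(−λT) = (B₀·e^(rT)/D − 0.2)/(1 − 0.2) = (41.0885·1.238103/51.6469 − 0.2)/0.8 = 0.98123992
λ = −ln(0.98123992)/2.7347 = 0.006925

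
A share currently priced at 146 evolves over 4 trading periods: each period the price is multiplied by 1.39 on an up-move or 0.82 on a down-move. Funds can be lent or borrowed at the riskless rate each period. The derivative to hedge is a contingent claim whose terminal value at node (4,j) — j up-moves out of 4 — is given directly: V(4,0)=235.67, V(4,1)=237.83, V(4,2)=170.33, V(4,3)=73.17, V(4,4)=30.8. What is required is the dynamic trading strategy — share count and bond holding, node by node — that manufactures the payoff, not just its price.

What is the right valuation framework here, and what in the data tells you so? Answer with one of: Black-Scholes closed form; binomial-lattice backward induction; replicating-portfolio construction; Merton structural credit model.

framework: replicating-portfolio construction

Key observation: the deliverable is the dynamic trading strategy on the 4-step tree (spot 146, moves 1.39 and 0.82), so the valuation must go through the node-by-node replicating-portfolio solve.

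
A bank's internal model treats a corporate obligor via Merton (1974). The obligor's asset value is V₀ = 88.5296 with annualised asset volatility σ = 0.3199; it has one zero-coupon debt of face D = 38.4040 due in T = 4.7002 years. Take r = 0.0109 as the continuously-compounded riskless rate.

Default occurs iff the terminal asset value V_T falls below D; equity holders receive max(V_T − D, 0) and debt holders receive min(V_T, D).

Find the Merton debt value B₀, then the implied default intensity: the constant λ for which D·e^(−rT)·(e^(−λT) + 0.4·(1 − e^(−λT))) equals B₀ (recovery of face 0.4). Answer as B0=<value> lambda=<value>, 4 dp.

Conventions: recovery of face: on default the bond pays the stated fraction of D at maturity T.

B0=34.6822 lambda=0.0183

Apply the equity-as-call identities (strike 38.4040, horizon 4.7002 years):
d₁ = [ln(V₀/D) + (r + σ²/2)T] / (σ√T)
   = [ln(88.5296/38.4040) + (0.0109 + 0.5·0.3199²)·4.7002] / (0.3199·√4.7002)
   = [0.835175 + 0.291732] / 0.693541 = 1.624859
d₂ = d₁ − σ√T = 1.624859 − 0.693541 = 0.931318
N(d₁) = 0.947904,  N(d₂) = 0.824155,  e^(−rT) = 0.950058
E₀ = V₀·N(d₁) − D·e^(−rT)·N(d₂)
   = 88.5296·0.947904 − 38.4040·0.950058·0.824155 = 53.847379
B₀ = V₀ − E₀ = 88.5296 − 53.847379 = 34.682221
e^(−λT) = (B₀·e^(rT)/D − 0.4)/(1 − 0.4) = (34.6822·1.052567/38.4040 − 0.4)/0.6 = 0.91760181
λ = −ln(0.91760181)/4.7002 = 0.018295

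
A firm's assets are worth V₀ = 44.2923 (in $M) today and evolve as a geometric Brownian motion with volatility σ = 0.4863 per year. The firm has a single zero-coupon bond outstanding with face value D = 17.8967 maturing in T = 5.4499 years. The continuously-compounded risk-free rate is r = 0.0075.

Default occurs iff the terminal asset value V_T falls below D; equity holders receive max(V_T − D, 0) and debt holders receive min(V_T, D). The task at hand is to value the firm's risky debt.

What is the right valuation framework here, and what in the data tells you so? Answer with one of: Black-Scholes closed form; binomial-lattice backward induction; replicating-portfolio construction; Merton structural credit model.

Key observation: a levered firm with one bullet debt due at 5.4499 years is the canonical structural-credit setup: equity is a call on the firm's assets struck at the face value.

framework: Merton structural credit model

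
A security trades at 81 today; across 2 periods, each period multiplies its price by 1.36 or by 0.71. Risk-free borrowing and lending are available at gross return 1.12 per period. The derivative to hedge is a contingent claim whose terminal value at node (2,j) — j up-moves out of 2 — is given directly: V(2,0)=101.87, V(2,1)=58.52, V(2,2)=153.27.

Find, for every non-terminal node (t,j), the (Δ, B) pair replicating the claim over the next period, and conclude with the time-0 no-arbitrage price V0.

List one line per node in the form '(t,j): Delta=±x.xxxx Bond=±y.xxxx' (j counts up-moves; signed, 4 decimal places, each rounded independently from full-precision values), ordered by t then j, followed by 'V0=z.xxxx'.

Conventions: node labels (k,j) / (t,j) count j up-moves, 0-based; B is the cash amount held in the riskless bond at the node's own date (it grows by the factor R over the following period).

(0,0): Delta=0.7421 Bond=21.3071
(1,0): Delta=-1.1597 Bond=133.2335
(1,1): Delta=1.3233 Bond=-40.1573
V0=81.4159

Arbitrage-free pricing uses the up-move probability p* = (R−d)/(u−d) = 0.6308, discounting each step at R = 1.12.
Expiry values: V(2,0)=101.8700, V(2,1)=58.5200, V(2,2)=153.2700
(1,0): S=57.5100. Δ = (V_up−V_dn)/(S_up−S_dn) = (58.5200−101.8700)/(78.2136−40.8321) = -1.1597. V = [p*·58.5200 + (1−p*)·101.8700]/1.12 = 66.5412. B = V − Δ·S = 133.2335.
(1,1): S=110.1600. Δ = (V_up−V_dn)/(S_up−S_dn) = (153.2700−58.5200)/(149.8176−78.2136) = 1.3233. V = [p*·153.2700 + (1−p*)·58.5200]/1.12 = 105.6120. B = V − Δ·S = -40.1573.
(0,0): S=81.0000. Δ = (V_up−V_dn)/(S_up−S_dn) = (105.6120−66.5412)/(110.1600−57.5100) = 0.7421. V = [p*·105.6120 + (1−p*)·66.5412]/1.12 = 81.4159. B = V − Δ·S = 21.3071.
Sanity check at the root: Δ(0,0)·S0 + B(0,0) reproduces V0 = 81.4159.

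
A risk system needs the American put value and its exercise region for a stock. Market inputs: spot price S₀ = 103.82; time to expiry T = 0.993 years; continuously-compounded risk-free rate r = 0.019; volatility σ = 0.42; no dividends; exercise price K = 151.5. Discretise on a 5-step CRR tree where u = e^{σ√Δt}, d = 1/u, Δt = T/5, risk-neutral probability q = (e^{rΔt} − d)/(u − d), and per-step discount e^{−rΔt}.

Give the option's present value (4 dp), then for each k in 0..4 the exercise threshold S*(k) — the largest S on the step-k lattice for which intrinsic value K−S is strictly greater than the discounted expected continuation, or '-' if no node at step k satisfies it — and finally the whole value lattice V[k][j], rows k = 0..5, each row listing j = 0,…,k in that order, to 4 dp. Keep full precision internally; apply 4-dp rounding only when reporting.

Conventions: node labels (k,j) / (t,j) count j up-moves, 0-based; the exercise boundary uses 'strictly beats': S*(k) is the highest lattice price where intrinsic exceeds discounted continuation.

Δt=0.19860  u=1.20583  d=0.82930  q=0.46338  discount=0.99623
step 5 (expiry): payoffs max(K−S,0) = 110.7766 92.2868 65.4019 26.3104 0.0000 0.0000
step 4: (k=4,j=0): S=49.1056, K−S=102.3944, hold=101.8238 ⇒ V=102.3944 exercise | (k=4,j=1): S=71.4013, K−S=80.0987, hold=79.5281 ⇒ V=80.0987 exercise | (k=4,j=2): S=103.8200, K−S=47.6800, hold=47.1094 ⇒ V=47.6800 exercise | (k=4,j=3): S=150.9579, K−S=0.5421, hold=14.0654 ⇒ V=14.0654 continue | (k=4,j=4): S=219.4980, K−S=0.0000, hold=0.0000 ⇒ V=0.0000 continue  boundary S*=103.8200
step 3: (k=3,j=0): S=59.2132, K−S=92.2868, hold=91.7162 ⇒ V=92.2868 exercise | (k=3,j=1): S=86.0981, K−S=65.4019, hold=64.8313 ⇒ V=65.4019 exercise | (k=3,j=2): S=125.1896, K−S=26.3104, hold=31.9826 ⇒ V=31.9826 continue | (k=3,j=3): S=182.0301, K−S=0.0000, hold=7.5193 ⇒ V=7.5193 continue  boundary S*=86.0981
step 2: (k=2,j=0): S=71.4013, K−S=80.0987, hold=79.5281 ⇒ V=80.0987 exercise | (k=2,j=1): S=103.8200, K−S=47.6800, hold=49.7279 ⇒ V=49.7279 continue | (k=2,j=2): S=150.9579, K−S=0.5421, hold=20.5690 ⇒ V=20.5690 continue  boundary S*=71.4013
step 1: (k=1,j=0): S=86.0981, K−S=65.4019, hold=65.7767 ⇒ V=65.7767 continue | (k=1,j=1): S=125.1896, K−S=26.3104, hold=36.0797 ⇒ V=36.0797 continue  boundary S*=-
step 0: (k=0,j=0): S=103.8200, K−S=47.6800, hold=51.8197 ⇒ V=51.8197 continue  boundary S*=-

price = 51.8197
boundary = - - 71.4013 86.0981 103.8200
tree:
51.8197
65.7767 36.0797
80.0987 49.7279 20.5690
92.2868 65.4019 31.9826 7.5193
102.3944 80.0987 47.6800 14.0654 0.0000
110.7766 92.2868 65.4019 26.3104 0.0000 0.0000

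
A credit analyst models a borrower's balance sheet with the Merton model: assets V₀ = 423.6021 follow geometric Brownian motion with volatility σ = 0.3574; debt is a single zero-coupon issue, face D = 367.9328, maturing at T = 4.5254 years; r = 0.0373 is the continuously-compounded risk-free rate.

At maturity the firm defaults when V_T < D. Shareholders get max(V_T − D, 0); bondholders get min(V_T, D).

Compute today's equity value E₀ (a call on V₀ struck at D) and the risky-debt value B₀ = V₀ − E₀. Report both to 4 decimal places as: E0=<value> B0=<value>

Equity is a call on the firm's assets struck at D = 367.9328:
d₁ = [ln(V₀/D) + (r + σ²/2)T] / (σ√T)
   = [ln(423.6021/367.9328) + (0.0373 + 0.5·0.3574²)·4.5254] / (0.3574·√4.5254)
   = [0.140894 + 0.457823] / 0.760297 = 0.787478
d₂ = d₁ − σ√T = 0.787478 − 0.760297 = 0.027182
N(d₁) = 0.784499,  N(d₂) = 0.510843,  e^(−rT) = 0.844680
E₀ = V₀·N(d₁) − D·e^(−rT)·N(d₂)
   = 423.6021·0.784499 − 367.9328·0.844680·0.510843 = 173.552977
B₀ = V₀ − E₀ = 423.6021 − 173.552977 = 250.049123

E0=173.5530 B0=250.0491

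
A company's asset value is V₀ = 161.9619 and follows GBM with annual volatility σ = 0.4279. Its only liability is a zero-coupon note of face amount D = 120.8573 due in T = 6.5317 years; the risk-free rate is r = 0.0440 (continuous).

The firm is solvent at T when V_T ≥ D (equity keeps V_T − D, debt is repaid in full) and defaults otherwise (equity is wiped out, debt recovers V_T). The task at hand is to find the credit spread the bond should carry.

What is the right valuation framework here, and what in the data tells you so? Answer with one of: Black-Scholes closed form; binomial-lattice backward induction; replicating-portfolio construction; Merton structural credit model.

Key observation: with the firm-asset dynamics (V₀ = 161.9619) and a single zero-coupon liability of face 120.8573 given, debt value, spread, and default probability all derive from the option view of the balance sheet.

framework: Merton structural credit model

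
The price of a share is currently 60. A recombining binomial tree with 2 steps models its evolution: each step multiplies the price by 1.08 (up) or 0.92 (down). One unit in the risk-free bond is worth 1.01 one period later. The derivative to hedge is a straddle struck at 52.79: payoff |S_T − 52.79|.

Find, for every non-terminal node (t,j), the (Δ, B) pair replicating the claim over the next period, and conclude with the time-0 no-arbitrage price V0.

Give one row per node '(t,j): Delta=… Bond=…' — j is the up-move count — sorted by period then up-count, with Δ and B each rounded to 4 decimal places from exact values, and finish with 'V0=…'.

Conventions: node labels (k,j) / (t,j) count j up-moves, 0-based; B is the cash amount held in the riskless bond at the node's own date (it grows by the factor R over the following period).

(0,0): Delta=0.8190 Bond=-40.1353
(1,0): Delta=0.5457 Bond=-25.4545
(1,1): Delta=1.0000 Bond=-52.2673
V0=9.0030

No-arbitrage ⇒ martingale measure with p* = (R−d)/(u−d) = 0.5625.
At maturity the claim pays: V(2,0)=2.0060, V(2,1)=6.8260, V(2,2)=17.1940
(1,0): S=55.2000. Δ = (V_up−V_dn)/(S_up−S_dn) = (6.8260−2.0060)/(59.6160−50.7840) = 0.5457. V = [p*·6.8260 + (1−p*)·2.0060]/1.01 = 4.6705. B = V − Δ·S = -25.4545.
(1,1): S=64.8000. Δ = (V_up−V_dn)/(S_up−S_dn) = (17.1940−6.8260)/(69.9840−59.6160) = 1.0000. V = [p*·17.1940 + (1−p*)·6.8260]/1.01 = 12.5327. B = V − Δ·S = -52.2673.
(0,0): S=60.0000. Δ = (V_up−V_dn)/(S_up−S_dn) = (12.5327−4.6705)/(64.8000−55.2000) = 0.8190. V = [p*·12.5327 + (1−p*)·4.6705]/1.01 = 9.0030. B = V − Δ·S = -40.1353.
Verification: the root portfolio costs Δ(0,0)·S0 + B(0,0) = 9.0030, matching V0.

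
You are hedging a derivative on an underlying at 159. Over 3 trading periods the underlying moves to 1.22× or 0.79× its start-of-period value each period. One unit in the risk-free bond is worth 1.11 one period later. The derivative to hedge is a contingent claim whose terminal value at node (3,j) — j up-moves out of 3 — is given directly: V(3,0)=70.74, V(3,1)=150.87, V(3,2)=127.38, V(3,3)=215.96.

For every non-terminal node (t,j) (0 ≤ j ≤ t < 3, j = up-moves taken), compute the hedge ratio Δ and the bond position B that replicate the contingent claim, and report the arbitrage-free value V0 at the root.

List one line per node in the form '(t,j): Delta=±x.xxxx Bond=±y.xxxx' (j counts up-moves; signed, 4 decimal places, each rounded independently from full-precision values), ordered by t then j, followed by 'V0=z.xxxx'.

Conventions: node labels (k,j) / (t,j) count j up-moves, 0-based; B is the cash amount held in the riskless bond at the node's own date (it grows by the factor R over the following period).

Under the risk-neutral measure, an up-move has probability p* = (R−d)/(u−d) = 0.7442 and values discount at R = 1.11.
Terminal payoffs: V(3,0)=70.7400, V(3,1)=150.8700, V(3,2)=127.3800, V(3,3)=215.9600
(2,0): S=99.2319. Δ = (V_up−V_dn)/(S_up−S_dn) = (150.8700−70.7400)/(121.0629−78.3932) = 1.8779. V = [p*·150.8700 + (1−p*)·70.7400]/1.11 = 117.4519. B = V − Δ·S = -68.8969.
(2,1): S=153.2442. Δ = (V_up−V_dn)/(S_up−S_dn) = (127.3800−150.8700)/(186.9579−121.0629) = -0.3565. V = [p*·127.3800 + (1−p*)·150.8700]/1.11 = 120.1703. B = V − Δ·S = 174.7982.
(2,2): S=236.6556. Δ = (V_up−V_dn)/(S_up−S_dn) = (215.9600−127.3800)/(288.7198−186.9579) = 0.8705. V = [p*·215.9600 + (1−p*)·127.3800]/1.11 = 174.1441. B = V − Δ·S = -31.8559.
(1,0): S=125.6100. Δ = (V_up−V_dn)/(S_up−S_dn) = (120.1703−117.4519)/(153.2442−99.2319) = 0.0503. V = [p*·120.1703 + (1−p*)·117.4519]/1.11 = 107.6351. B = V − Δ·S = 101.3132.
(1,1): S=193.9800. Δ = (V_up−V_dn)/(S_up−S_dn) = (174.1441−120.1703)/(236.6556−153.2442) = 0.6471. V = [p*·174.1441 + (1−p*)·120.1703]/1.11 = 144.4476. B = V − Δ·S = 18.9272.
(0,0): S=159.0000. Δ = (V_up−V_dn)/(S_up−S_dn) = (144.4476−107.6351)/(193.9800−125.6100) = 0.5384. V = [p*·144.4476 + (1−p*)·107.6351]/1.11 = 121.6491. B = V − Δ·S = 36.0384.
Sanity check at the root: Δ(0,0)·S0 + B(0,0) reproduces V0 = 121.6491.

(0,0): Delta=0.5384 Bond=36.0384
(1,0): Delta=0.0503 Bond=101.3132
(1,1): Delta=0.6471 Bond=18.9272
(2,0): Delta=1.8779 Bond=-68.8969
(2,1): Delta=-0.3565 Bond=174.7982
(2,2): Delta=0.8705 Bond=-31.8559
V0=121.6491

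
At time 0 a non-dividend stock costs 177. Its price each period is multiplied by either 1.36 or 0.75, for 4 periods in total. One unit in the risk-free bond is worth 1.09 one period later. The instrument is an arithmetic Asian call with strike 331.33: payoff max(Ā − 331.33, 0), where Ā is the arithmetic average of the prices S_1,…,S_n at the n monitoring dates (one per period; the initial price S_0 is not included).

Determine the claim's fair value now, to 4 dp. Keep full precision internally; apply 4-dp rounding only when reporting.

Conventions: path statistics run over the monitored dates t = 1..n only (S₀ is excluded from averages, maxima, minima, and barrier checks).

price = 5.3154

Under the martingale measure an up-move has probability p* = 0.5574; value the claim as the probability-weighted average of per-path payoffs, discounted 4 periods at R = 1.09.
Enumerate all 2^4 = 16 price paths (U = up ×1.36, D = down ×0.75); each path with k up-moves has probability p*^k·(1−p*)^(4−k).
DDDD: Ā=90.7471, payoff=0.0000, prob=0.038383
UDDD: Ā=164.5547, payoff=0.0000, prob=0.048334
DUDD: Ā=137.5622, payoff=0.0000, prob=0.048334
UUDD: Ā=249.4461, payoff=0.0000, prob=0.060865
DDUD: Ā=117.3178, payoff=0.0000, prob=0.048334
UDUD: Ā=212.7363, payoff=0.0000, prob=0.060865
DUUD: Ā=185.7438, payoff=0.0000, prob=0.060865
UUUD: Ā=336.8154, payoff=5.4854, prob=0.076645
DDDU: Ā=102.1345, payoff=0.0000, prob=0.048334
UDDU: Ā=185.2039, payoff=0.0000, prob=0.060865
DUDU: Ā=158.2115, payoff=0.0000, prob=0.060865
UUDU: Ā=286.8901, payoff=0.0000, prob=0.076645
DDUU: Ā=137.9671, payoff=0.0000, prob=0.060865
UDUU: Ā=250.1803, payoff=0.0000, prob=0.076645
DUUU: Ā=223.1878, payoff=0.0000, prob=0.076645
UUUU: Ā=404.7139, payoff=73.3839, prob=0.096515
Price = Σ prob·payoff / R^4 = 7.503097 / 1.411582 = 5.3154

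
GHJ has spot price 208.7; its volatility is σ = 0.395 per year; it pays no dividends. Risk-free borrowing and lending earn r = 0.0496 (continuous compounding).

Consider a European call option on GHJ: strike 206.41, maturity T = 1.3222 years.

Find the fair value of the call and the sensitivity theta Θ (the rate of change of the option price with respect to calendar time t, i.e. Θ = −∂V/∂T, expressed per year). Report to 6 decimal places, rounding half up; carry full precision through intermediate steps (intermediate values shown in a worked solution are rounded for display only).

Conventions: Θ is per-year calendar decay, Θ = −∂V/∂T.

σ√T = 0.395·√1.3222 = 0.454198
d₁ = (ln(S/K) + (r+σ²/2)T) / (σ√T) = (ln(208.7/206.41) + (0.0496+0.395²/2)·1.3222) / 0.454198 = (0.011033 + 0.168729) / 0.454198 = 0.395780
d₂ = d₁ − σ√T = 0.395780 − 0.454198 = -0.058419
e^{−rT} = 0.936523
N(d₁) = 0.653866,  N(d₂) = 0.476708
Call price V = S·N(d₁) − K·e^{−rT}·N(d₂) = 136.461888 − 92.151257 = 44.310632
φ(d₁) = (1/√(2π))·e^{−d₁²/2} = 0.368889
Θ = −S·φ(d₁)·σ/(2√T) − r·K·e^{−rT}·N(d₂) = −13.223205 − 4.570702 = -17.793908

price = 44.310632
Θ = -17.793908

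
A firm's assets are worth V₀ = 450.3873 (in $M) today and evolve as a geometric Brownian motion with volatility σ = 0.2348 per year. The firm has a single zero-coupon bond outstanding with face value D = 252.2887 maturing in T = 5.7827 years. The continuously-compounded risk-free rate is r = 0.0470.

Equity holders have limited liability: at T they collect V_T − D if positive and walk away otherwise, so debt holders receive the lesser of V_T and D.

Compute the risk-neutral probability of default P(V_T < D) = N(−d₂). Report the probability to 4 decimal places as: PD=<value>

Work the structural quantities from V₀ = 450.3873 against face 252.2887:
d₁ = [ln(V₀/D) + (r + σ²/2)T] / (σ√T)
   = [ln(450.3873/252.2887) + (0.0470 + 0.5·0.2348²)·5.7827] / (0.2348·√5.7827)
   = [0.579534 + 0.431190] / 0.564629 = 1.790066
d₂ = d₁ − σ√T = 1.790066 − 0.564629 = 1.225437
risk-neutral PD = N(−d₂) = N(-1.225437) = 0.110205

PD=0.1102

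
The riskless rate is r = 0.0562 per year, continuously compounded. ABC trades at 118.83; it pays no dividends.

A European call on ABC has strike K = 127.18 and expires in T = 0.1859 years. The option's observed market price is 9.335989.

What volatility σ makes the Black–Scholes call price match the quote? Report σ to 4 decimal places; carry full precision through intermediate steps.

At σ = 0.5976 the Black–Scholes value reproduces the quote:
σ√T = 0.5976·√0.1859 = 0.257662
d₁ = (ln(S/K) + (r+σ²/2)T) / (σ√T) = (ln(118.83/127.18) + (0.0562+0.5976²/2)·0.1859) / 0.257662 = (-0.067910 + 0.043642) / 0.257662 = -0.094182
d₂ = d₁ − σ√T = -0.094182 − 0.257662 = -0.351844
e^{−rT} = 0.989607
N(d₁) = 0.462482,  N(d₂) = 0.362478
V = S·N(d₁) − K·e^{−rT}·N(d₂) = 54.956776 − 45.620788 = 9.335989 (the observed quote) — the price is monotone increasing in volatility, hence this σ is the only solution

sigma = 0.5976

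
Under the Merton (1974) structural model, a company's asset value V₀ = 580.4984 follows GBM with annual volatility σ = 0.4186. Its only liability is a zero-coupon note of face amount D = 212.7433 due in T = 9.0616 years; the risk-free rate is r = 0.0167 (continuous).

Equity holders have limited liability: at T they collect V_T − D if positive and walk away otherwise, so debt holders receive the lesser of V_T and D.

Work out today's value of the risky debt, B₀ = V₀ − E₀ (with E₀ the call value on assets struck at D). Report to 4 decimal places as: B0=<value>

Equity is a call on the firm's assets struck at D = 212.7433:
d₁ = [ln(V₀/D) + (r + σ²/2)T] / (σ√T)
   = [ln(580.4984/212.7433) + (0.0167 + 0.5·0.4186²)·9.0616] / (0.4186·√9.0616)
   = [1.003801 + 0.945242] / 1.260090 = 1.546749
d₂ = d₁ − σ√T = 1.546749 − 1.260090 = 0.286659
N(d₁) = 0.939038,  N(d₂) = 0.612813,  e^(−rT) = 0.859565
E₀ = V₀·N(d₁) − D·e^(−rT)·N(d₂)
   = 580.4984·0.939038 − 212.7433·0.859565·0.612813 = 433.046989
B₀ = V₀ − E₀ = 580.4984 − 433.046989 = 147.451411

B0=147.4514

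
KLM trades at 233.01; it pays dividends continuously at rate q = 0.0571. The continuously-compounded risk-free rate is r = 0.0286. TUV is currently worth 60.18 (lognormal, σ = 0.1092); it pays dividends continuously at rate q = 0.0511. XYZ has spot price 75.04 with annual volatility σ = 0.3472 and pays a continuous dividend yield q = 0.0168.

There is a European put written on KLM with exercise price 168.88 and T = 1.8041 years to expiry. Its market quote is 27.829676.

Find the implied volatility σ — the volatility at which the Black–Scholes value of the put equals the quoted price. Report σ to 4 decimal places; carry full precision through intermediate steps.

sigma = 0.5033

At σ = 0.5033 the Black–Scholes value reproduces the quote:
σ√T = 0.5033·√1.8041 = 0.676016
d₁ = (ln(S/K) + (r−q+σ²/2)T) / (σ√T) = (ln(233.01/168.88) + (0.0286−0.0571+0.5033²/2)·1.8041) / 0.676016 = (0.321893 + 0.177082) / 0.676016 = 0.738111
d₂ = d₁ − σ√T = 0.738111 − 0.676016 = 0.062095
e^{−rT} = 0.949711
e^{−qT} = 0.902114
N(−d₁) = 0.230223,  N(−d₂) = 0.475244
V = K·e^{−rT}·N(−d₂) − S·e^{−qT}·N(−d₁) = 76.223028 − 48.393351 = 27.829676 (equal to the quote); since ∂V/∂σ > 0 for all σ, the implied volatility is unique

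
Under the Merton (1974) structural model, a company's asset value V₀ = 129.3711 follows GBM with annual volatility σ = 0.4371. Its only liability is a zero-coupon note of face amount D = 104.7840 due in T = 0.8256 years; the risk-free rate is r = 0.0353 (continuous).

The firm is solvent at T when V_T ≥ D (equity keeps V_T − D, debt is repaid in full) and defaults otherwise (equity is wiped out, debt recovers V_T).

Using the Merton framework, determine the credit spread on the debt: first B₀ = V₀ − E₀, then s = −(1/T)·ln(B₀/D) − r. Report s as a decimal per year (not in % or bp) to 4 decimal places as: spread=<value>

Work the structural quantities from V₀ = 129.3711 against face 104.7840:
d₁ = [ln(V₀/D) + (r + σ²/2)T] / (σ√T)
   = [ln(129.3711/104.7840) + (0.0353 + 0.5·0.4371²)·0.8256] / (0.4371·√0.8256)
   = [0.210784 + 0.108012] / 0.397160 = 0.802688
d₂ = d₁ − σ√T = 0.802688 − 0.397160 = 0.405528
N(d₁) = 0.788922,  N(d₂) = 0.657455,  e^(−rT) = 0.971277
E₀ = V₀·N(d₁) − D·e^(−rT)·N(d₂)
   = 129.3711·0.788922 − 104.7840·0.971277·0.657455 = 35.151734
B₀ = V₀ − E₀ = 129.3711 − 35.151734 = 94.219366
spread = −(1/T)·ln(B₀/D) − r = −(1/0.8256)·ln(94.219366/104.7840) − 0.0353 = 0.09342498

spread=0.0934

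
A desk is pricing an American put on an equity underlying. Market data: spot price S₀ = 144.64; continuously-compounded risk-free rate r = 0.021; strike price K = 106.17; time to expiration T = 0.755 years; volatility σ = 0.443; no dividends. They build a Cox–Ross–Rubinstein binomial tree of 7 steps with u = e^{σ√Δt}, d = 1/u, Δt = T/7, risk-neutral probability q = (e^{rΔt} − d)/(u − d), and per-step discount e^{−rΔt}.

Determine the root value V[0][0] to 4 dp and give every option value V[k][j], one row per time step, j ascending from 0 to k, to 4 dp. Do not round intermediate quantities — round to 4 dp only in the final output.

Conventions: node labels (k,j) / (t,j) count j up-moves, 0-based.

price = 5.6283
tree:
5.6283
8.6653 2.2505
13.0368 3.8061 0.5174
19.0642 6.3423 0.9811 0.0000
26.9037 10.3673 1.8605 0.0000 0.0000
36.2881 16.5123 3.5281 0.0000 0.0000 0.0000
45.7501 25.3443 6.6903 0.0000 0.0000 0.0000 0.0000
53.9310 36.2881 12.6867 0.0000 0.0000 0.0000 0.0000 0.0000

params: Δt=0.10786 u=1.15660 d=0.86460 q=0.47146 e^(-rΔt)=0.99774
t_7 payoffs: 53.9310 36.2881 12.6867 0.0000 0.0000 0.0000 0.0000 0.0000
k=6: node(6,0) S=60.4199 payoff=45.7501 vs cont=45.5099 → 45.7501 [stop]  node(6,1) S=80.8257 payoff=25.3443 vs cont=25.1041 → 25.3443 [stop]  node(6,2) S=108.1232 payoff=0.0000 vs cont=6.6903 → 6.6903 [wait]  node(6,3) S=144.6400 payoff=0.0000 vs cont=0.0000 → 0.0000 [wait]  node(6,4) S=193.4898 payoff=0.0000 vs cont=0.0000 → 0.0000 [wait]  node(6,5) S=258.8377 payoff=0.0000 vs cont=0.0000 → 0.0000 [wait]  node(6,6) S=346.2558 payoff=0.0000 vs cont=0.0000 → 0.0000 [wait]
k=5: node(5,0) S=69.8819 payoff=36.2881 vs cont=36.0479 → 36.2881 [stop]  node(5,1) S=93.4833 payoff=12.6867 vs cont=16.5123 → 16.5123 [wait]  node(5,2) S=125.0557 payoff=0.0000 vs cont=3.5281 → 3.5281 [wait]  node(5,3) S=167.2912 payoff=0.0000 vs cont=0.0000 → 0.0000 [wait]  node(5,4) S=223.7911 payoff=0.0000 vs cont=0.0000 → 0.0000 [wait]  node(5,5) S=299.3728 payoff=0.0000 vs cont=0.0000 → 0.0000 [wait]
k=4: node(4,0) S=80.8257 payoff=25.3443 vs cont=26.9037 → 26.9037 [wait]  node(4,1) S=108.1232 payoff=0.0000 vs cont=10.3673 → 10.3673 [wait]  node(4,2) S=144.6400 payoff=0.0000 vs cont=1.8605 → 1.8605 [wait]  node(4,3) S=193.4898 payoff=0.0000 vs cont=0.0000 → 0.0000 [wait]  node(4,4) S=258.8377 payoff=0.0000 vs cont=0.0000 → 0.0000 [wait]
k=3: node(3,0) S=93.4833 payoff=12.6867 vs cont=19.0642 → 19.0642 [wait]  node(3,1) S=125.0557 payoff=0.0000 vs cont=6.3423 → 6.3423 [wait]  node(3,2) S=167.2912 payoff=0.0000 vs cont=0.9811 → 0.9811 [wait]  node(3,3) S=223.7911 payoff=0.0000 vs cont=0.0000 → 0.0000 [wait]
k=2: node(2,0) S=108.1232 payoff=0.0000 vs cont=13.0368 → 13.0368 [wait]  node(2,1) S=144.6400 payoff=0.0000 vs cont=3.8061 → 3.8061 [wait]  node(2,2) S=193.4898 payoff=0.0000 vs cont=0.5174 → 0.5174 [wait]
k=1: node(1,0) S=125.0557 payoff=0.0000 vs cont=8.6653 → 8.6653 [wait]  node(1,1) S=167.2912 payoff=0.0000 vs cont=2.2505 → 2.2505 [wait]
k=0: node(0,0) S=144.6400 payoff=0.0000 vs cont=5.6283 → 5.6283 [wait]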